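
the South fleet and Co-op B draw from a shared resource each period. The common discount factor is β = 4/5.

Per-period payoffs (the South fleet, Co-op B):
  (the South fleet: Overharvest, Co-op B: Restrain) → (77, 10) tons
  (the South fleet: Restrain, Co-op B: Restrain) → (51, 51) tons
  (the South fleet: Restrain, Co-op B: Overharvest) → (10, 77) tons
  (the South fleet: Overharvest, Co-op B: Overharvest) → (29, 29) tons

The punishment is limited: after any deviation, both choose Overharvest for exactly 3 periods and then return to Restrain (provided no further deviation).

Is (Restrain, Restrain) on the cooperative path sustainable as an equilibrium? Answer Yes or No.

Yes

A one-shot deviation gives 77 now, then 29 for 3 periods, then back to 51.
Gain from deviating: (77−51) today; loss: (51−29) in each of the next 3 periods.
No-deviation condition: (51−29)(β+…+β^3) ≥ 77−51, i.e. β+…+β^3 ≥ 13/11.
At β = 4/5: β+…+β^3 = 1.9520 ≥ 1.1818.
So cooperation is sustainable.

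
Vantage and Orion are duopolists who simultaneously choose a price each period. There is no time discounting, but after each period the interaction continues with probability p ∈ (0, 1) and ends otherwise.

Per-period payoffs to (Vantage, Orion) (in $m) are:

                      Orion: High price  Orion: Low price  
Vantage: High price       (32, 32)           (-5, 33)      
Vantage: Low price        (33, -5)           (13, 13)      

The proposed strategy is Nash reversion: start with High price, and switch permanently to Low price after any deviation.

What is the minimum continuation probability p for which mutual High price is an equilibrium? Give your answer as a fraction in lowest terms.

With no time discounting, the continuation probability p plays the role of the discount factor.
Grim-trigger IC: 32/(1−p) ≥ 33 + 13p/(1−p) ⇒ p ≥ (33−32)/(33−13) = 1/20.

1/20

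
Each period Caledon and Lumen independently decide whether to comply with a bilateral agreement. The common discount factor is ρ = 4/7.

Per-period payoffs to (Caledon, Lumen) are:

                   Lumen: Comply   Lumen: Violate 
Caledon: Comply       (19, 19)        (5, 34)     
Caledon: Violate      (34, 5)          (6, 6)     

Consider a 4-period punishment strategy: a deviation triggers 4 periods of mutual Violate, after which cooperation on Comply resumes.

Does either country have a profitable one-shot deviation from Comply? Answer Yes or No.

No

A one-shot deviation gives 34 now, then 6 for 4 periods, then back to 19.
Gain from deviating: (34−19) today; loss: (19−6) in each of the next 4 periods.
No-deviation condition: (19−6)(ρ+…+ρ^4) ≥ 34−19, i.e. ρ+…+ρ^4 ≥ 15/13.
At ρ = 4/7: ρ+…+ρ^4 = 1.1912 ≥ 1.1538.
So cooperation is sustainable.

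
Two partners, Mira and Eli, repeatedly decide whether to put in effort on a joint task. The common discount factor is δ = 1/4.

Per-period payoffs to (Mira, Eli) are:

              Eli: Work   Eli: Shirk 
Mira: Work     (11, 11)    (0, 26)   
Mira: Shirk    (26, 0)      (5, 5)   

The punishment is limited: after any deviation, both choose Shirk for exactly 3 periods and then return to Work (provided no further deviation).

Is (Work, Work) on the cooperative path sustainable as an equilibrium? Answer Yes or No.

No

Comparing payoff streams over the 4 periods until play realigns: cooperate → 11(1+δ+…+δ^3); deviate → 26 + 5(δ+…+δ^3).
Cooperation is sustained iff (11−5)(δ+…+δ^3) ≥ 26−11.
δ+…+δ^3 = 1/4·(1−(1/4)^3)/(1−1/4) = 0.3281, and (26−11)/(11−5) = 2.5000.
0.3281 < 2.5000, so cooperation is not sustainable.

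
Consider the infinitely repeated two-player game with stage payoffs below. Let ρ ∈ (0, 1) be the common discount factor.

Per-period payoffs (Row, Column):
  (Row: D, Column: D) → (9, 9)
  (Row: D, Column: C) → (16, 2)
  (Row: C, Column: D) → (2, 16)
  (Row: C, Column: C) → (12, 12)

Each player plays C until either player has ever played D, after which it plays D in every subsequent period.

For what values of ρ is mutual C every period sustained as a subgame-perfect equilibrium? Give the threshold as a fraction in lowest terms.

Cooperation forever yields 12 each period: 12/(1−ρ).
Deviating yields 16 once, then 9 forever: 16 + 9ρ/(1−ρ).
No profitable deviation requires 12/(1−ρ) ≥ 16 + 9ρ/(1−ρ).
Multiplying by (1−ρ): 12 ≥ 16(1−ρ) + 9ρ = 16 − 7ρ.
So 7ρ ≥ 4, i.e. ρ ≥ 4/7.

4/7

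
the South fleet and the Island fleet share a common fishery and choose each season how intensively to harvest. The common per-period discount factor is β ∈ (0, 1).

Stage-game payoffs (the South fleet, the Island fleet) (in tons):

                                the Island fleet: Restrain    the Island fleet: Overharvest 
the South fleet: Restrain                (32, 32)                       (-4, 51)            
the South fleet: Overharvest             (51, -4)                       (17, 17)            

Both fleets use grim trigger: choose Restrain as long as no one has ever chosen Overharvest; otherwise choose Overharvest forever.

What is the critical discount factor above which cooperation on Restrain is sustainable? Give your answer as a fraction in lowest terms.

19/34

Cooperation forever yields 32 each period: 32/(1−β).
Deviating yields 51 once, then 17 forever: 51 + 17β/(1−β).
No profitable deviation requires 32/(1−β) ≥ 51 + 17β/(1−β).
Multiplying by (1−β): 32 ≥ 51(1−β) + 17β = 51 − 34β.
So 34β ≥ 19, i.e. β ≥ 19/34.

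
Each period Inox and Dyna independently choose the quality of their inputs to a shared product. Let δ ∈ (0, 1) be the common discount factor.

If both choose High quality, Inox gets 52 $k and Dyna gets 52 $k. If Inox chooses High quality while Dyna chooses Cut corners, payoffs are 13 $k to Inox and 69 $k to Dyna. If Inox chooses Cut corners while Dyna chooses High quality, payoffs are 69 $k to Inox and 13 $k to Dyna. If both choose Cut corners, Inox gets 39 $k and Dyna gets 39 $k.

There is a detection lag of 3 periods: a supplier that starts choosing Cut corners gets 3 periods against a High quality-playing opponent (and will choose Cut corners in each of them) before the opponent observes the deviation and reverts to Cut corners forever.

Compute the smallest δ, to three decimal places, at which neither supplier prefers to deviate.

Deviating for the 3 undetected periods gains 69−52 = 17 per period over cooperation, then loses 52−39 = 13 per period forever once punishment starts.
Gain: 17(1 + δ + … + δ^2); loss: 13·δ^3/(1−δ).
No profitable deviation ⇔ 17(1−δ^3) ≤ 13·δ^3, i.e. δ^3 ≥ 17/(17+13) = 17/30.
Hence δ ≥ (17/30)^(1/3) ≈ 0.828.

0.828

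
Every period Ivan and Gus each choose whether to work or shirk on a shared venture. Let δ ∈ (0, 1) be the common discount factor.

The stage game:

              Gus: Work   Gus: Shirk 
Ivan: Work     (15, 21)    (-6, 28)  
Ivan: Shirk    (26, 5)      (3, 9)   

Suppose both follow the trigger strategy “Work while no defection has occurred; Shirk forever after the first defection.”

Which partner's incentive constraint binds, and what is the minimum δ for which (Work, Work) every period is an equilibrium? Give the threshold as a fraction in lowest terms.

Ivan; δ ≥ 11/23

Ivan's threshold: (26−15)/(26−3) = 11/23.
Gus's threshold: (28−21)/(28−9) = 7/19.
11/23 > 7/19, so Ivan binds and δ* = 11/23.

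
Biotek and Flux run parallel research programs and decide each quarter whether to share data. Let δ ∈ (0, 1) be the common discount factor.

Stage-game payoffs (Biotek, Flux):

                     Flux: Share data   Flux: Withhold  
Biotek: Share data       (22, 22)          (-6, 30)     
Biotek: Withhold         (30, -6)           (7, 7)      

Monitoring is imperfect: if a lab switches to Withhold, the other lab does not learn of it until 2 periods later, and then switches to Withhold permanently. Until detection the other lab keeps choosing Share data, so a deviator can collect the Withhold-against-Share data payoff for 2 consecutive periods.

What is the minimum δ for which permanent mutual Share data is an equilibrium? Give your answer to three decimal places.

Deviating for the 2 undetected periods gains 30−22 = 8 per period over cooperation, then loses 22−7 = 15 per period forever once punishment starts.
Gain: 8(1 + δ + … + δ^1); loss: 15·δ^2/(1−δ).
No profitable deviation ⇔ 8(1−δ^2) ≤ 15·δ^2, i.e. δ^2 ≥ 8/(8+15) = 8/23.
Hence δ ≥ (8/23)^(1/2) ≈ 0.590.

0.590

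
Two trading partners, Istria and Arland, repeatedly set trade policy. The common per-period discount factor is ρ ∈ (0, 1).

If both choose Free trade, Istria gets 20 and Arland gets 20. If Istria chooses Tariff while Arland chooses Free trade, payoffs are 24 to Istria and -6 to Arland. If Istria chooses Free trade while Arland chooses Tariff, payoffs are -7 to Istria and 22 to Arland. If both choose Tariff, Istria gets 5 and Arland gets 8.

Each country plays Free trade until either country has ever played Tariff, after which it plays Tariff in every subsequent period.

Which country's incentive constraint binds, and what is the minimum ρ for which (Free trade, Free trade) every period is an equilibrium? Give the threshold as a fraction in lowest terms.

Istria; ρ ≥ 4/19

Istria's threshold: (24−20)/(24−5) = 4/19.
Arland's threshold: (22−20)/(22−8) = 1/7.
4/19 > 1/7, so Istria binds and ρ* = 4/19.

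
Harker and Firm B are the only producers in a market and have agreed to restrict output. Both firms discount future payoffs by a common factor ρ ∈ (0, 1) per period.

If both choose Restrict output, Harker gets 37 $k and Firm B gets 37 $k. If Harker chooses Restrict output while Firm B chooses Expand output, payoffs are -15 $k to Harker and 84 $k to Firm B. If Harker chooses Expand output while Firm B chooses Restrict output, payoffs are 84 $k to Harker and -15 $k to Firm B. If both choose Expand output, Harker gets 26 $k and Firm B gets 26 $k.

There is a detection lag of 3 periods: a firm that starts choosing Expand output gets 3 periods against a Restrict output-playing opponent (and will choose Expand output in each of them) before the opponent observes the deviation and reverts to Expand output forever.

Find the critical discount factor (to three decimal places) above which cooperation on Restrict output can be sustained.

0.932

The best deviation is to choose Expand output for all 3 undetected periods, earning 84 each, then 26 forever once detected.
Deviation value: 84(1−ρ^3)/(1−ρ) + 26ρ^3/(1−ρ); cooperation value: 37/(1−ρ).
IC: 37 ≥ 84(1−ρ^3) + 26ρ^3 = 84 − 58ρ^3.
So ρ^3 ≥ 47/58, giving ρ ≥ (47/58)^(1/3) ≈ 0.932.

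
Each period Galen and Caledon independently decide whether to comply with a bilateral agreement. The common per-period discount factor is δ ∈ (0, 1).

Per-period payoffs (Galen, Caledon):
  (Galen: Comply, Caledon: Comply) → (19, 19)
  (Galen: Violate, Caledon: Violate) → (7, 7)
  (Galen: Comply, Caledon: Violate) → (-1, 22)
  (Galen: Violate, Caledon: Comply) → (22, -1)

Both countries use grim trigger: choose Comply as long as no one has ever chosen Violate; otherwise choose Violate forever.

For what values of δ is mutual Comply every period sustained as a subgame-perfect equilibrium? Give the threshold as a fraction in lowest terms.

One-period gain from deviating is 22 − 19 = 3. The loss is 19 − 7 = 12 in every subsequent period, with present value 12·δ/(1−δ).
Deviation is unprofitable when 12·δ/(1−δ) ≥ 3, i.e. δ/(1−δ) ≥ 1/4.
Equivalently δ ≥ 3/(3+12) = 1/5.

1/5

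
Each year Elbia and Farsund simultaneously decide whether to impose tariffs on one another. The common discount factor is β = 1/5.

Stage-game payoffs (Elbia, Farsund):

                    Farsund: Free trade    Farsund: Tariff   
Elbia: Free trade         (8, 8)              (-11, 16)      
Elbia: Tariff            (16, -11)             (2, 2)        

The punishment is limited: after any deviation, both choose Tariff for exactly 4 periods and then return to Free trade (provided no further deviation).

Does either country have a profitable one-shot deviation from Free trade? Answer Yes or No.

Yes

IC: β+…+β^4 ≥ (16−8)/(8−2) = 4/3.
At β = 1/5: partial sum = 0.2496 < 1.3333. Cooperation not sustainable.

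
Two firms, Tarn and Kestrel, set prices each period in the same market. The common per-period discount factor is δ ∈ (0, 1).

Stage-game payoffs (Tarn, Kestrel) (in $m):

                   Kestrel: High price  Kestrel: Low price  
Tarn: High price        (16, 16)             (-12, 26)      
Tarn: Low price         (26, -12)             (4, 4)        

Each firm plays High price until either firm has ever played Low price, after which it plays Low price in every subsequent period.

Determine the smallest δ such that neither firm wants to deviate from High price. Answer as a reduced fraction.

5/11

Cooperation forever yields 16 each period: 16/(1−δ).
Deviating yields 26 once, then 4 forever: 26 + 4δ/(1−δ).
No profitable deviation requires 16/(1−δ) ≥ 26 + 4δ/(1−δ).
Multiplying by (1−δ): 16 ≥ 26(1−δ) + 4δ = 26 − 22δ.
So 22δ ≥ 10, i.e. δ ≥ 10/22 = 5/11.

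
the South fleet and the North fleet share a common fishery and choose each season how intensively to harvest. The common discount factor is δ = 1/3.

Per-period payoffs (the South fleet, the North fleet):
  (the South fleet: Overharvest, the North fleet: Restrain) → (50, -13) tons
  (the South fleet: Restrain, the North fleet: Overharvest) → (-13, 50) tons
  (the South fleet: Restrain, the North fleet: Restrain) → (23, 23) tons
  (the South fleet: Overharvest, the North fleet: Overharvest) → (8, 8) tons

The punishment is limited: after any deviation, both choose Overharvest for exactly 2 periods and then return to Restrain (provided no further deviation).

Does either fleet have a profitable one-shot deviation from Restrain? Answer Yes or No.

IC: δ+…+δ^2 ≥ (50−23)/(23−8) = 9/5.
At δ = 1/3: partial sum = 0.4444 < 1.8000. Cooperation not sustainable.

Yes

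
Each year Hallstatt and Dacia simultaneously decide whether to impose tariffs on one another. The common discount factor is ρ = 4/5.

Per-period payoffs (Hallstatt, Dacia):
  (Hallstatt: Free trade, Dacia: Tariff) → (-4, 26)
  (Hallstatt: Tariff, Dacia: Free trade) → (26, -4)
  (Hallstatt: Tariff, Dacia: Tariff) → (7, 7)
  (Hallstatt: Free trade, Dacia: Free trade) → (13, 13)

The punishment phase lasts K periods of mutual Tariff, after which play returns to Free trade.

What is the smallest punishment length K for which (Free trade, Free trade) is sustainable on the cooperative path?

Need Σ_{k=1}^{K} ρ^k ≥ (26−13)/(13−7) = 2.1667 at ρ = 4/5.
At K = 3 the sum is 1.9520 < 2.1667; at K = 4 it is 2.3616 ≥ 2.1667.
So the minimum punishment length is K = 4.

4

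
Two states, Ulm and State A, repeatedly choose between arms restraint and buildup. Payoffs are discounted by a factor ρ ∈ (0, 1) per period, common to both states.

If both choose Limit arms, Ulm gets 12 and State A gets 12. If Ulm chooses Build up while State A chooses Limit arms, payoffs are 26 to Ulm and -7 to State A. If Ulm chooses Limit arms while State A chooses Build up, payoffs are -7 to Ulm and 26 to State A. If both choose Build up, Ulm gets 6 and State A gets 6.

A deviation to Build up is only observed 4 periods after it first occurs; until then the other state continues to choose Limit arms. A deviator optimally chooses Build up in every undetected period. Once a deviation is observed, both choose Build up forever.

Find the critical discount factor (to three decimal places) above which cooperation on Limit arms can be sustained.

Deviating for the 4 undetected periods gains 26−12 = 14 per period over cooperation, then loses 12−6 = 6 per period forever once punishment starts.
Gain: 14(1 + ρ + … + ρ^3); loss: 6·ρ^4/(1−ρ).
No profitable deviation ⇔ 14(1−ρ^4) ≤ 6·ρ^4, i.e. ρ^4 ≥ 14/(14+6) = 7/10.
Hence ρ ≥ (7/10)^(1/4) ≈ 0.915.

0.915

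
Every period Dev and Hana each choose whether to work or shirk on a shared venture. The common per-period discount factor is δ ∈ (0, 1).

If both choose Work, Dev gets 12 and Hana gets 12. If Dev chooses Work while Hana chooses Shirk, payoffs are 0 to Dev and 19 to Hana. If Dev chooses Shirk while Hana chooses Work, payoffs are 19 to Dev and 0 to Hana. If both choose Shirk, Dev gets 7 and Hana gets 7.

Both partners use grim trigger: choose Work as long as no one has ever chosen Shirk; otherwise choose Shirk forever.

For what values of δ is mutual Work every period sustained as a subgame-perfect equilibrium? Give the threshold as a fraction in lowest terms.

12/(1−δ) ≥ 19 + 7δ/(1−δ)
12 ≥ 19 − 12δ
δ ≥ 7/12.

7/12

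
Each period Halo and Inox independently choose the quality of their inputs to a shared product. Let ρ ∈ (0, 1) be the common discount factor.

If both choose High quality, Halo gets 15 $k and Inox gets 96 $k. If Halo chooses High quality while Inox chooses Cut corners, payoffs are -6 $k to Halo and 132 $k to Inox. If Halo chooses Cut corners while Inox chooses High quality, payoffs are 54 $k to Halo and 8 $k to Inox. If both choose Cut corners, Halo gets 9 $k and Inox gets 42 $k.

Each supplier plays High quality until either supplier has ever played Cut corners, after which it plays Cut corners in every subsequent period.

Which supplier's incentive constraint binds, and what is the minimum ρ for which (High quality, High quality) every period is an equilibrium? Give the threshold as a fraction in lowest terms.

Halo's threshold: (54−15)/(54−9) = 13/15.
Inox's threshold: (132−96)/(132−42) = 2/5.
13/15 > 2/5, so Halo binds and ρ* = 13/15.

Halo; ρ ≥ 13/15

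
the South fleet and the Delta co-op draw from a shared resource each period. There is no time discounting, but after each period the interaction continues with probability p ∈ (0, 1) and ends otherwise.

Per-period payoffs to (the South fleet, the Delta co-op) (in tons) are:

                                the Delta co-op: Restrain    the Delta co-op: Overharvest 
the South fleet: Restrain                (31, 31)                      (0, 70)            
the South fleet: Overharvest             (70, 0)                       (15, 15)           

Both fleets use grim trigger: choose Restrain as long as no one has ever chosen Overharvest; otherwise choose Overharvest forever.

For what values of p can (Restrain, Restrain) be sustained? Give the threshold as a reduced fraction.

Expected cooperation value is 31 + p·31 + p²·31 + … = 31/(1−p); deviation gives 70 + p·15/(1−p).
31 ≥ 70(1−p) + 15p ⇒ 55p ≥ 39 ⇒ p ≥ 39/55.

39/55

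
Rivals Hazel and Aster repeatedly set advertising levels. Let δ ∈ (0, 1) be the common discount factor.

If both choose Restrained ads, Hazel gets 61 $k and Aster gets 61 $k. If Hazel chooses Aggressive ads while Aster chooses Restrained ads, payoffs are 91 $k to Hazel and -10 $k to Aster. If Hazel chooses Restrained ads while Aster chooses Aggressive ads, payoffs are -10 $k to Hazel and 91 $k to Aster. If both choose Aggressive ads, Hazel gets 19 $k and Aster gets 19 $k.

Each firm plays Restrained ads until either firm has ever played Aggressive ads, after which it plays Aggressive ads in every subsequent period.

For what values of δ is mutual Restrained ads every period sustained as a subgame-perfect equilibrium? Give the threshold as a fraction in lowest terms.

5/12

One-period gain from deviating is 91 − 61 = 30. The loss is 61 − 19 = 42 in every subsequent period, with present value 42·δ/(1−δ).
Deviation is unprofitable when 42·δ/(1−δ) ≥ 30, i.e. δ/(1−δ) ≥ 5/7.
Equivalently δ ≥ 30/(30+42) = 5/12.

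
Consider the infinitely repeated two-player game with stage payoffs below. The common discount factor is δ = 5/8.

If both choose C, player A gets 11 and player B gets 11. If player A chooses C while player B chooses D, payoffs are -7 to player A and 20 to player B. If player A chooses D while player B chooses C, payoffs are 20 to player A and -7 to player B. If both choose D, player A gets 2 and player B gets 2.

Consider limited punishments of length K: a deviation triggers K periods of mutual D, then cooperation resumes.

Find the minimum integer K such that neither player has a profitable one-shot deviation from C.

2

No profitable deviation requires (11−2)(δ+…+δ^K) ≥ 20−11, i.e. δ+…+δ^K ≥ 1 ≈ 1.0000.
With δ = 5/8, the partial sums are K=1: 0.6250, K=2: 1.0156.
K = 2 is the first length at which the sum reaches 1.0000.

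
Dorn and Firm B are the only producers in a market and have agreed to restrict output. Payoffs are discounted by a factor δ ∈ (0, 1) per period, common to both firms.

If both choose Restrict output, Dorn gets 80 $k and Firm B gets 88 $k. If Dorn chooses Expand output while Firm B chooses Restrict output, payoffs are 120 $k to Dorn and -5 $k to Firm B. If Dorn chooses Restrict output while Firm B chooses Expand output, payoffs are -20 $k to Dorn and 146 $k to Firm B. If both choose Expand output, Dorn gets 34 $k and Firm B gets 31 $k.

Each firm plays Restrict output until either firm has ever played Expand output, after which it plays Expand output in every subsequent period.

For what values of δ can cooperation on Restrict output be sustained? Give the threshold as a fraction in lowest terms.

Dorn's threshold: (120−80)/(120−34) = 20/43.
Firm B's threshold: (146−88)/(146−31) = 58/115.
20/43 < 58/115, so Firm B binds and δ* = 58/115.

58/115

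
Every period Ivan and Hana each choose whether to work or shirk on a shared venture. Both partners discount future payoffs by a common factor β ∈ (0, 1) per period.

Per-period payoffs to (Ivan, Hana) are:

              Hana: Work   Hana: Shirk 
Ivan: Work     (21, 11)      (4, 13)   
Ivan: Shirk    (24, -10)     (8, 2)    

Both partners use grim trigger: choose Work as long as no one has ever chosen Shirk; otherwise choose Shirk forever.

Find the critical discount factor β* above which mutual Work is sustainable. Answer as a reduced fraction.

3/16

Ivan's threshold: (24−21)/(24−8) = 3/16.
Hana's threshold: (13−11)/(13−2) = 2/11.
3/16 > 2/11, so Ivan binds and β* = 3/16.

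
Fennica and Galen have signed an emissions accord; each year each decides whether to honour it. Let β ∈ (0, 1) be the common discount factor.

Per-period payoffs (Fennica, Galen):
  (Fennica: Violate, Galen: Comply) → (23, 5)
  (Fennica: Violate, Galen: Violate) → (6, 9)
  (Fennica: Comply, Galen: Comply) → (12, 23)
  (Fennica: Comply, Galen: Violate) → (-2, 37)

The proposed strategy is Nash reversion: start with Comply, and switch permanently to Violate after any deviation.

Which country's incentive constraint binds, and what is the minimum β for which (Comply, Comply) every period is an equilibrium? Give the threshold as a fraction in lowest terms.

For Fennica: deviation gain 23−12 = 11, per-period punishment loss 12−6 = 6. IC gives β ≥ 11/17.
For Galen: gain 14, loss 14 per period, so β ≥ 14/28 = 1/2.
The tighter constraint is Fennica's, so cooperation needs β ≥ 11/17.

Fennica; β ≥ 11/17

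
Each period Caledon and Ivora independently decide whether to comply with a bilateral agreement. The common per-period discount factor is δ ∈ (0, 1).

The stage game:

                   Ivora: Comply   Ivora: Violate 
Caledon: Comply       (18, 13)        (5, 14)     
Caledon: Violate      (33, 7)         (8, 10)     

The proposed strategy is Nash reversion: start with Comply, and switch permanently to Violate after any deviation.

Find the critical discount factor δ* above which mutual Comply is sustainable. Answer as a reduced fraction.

3/5

Caledon: cooperation gives 18 each period; deviation gives 33 once then 8 forever.
  18/(1−δ) ≥ 33 + 8δ/(1−δ) ⇒ δ ≥ 15/25 = 3/5.
Ivora: cooperation gives 13 each period; deviation gives 14 once then 10 forever.
  δ ≥ 1/4.
Both must hold, so the binding constraint is Caledon's: δ ≥ 3/5.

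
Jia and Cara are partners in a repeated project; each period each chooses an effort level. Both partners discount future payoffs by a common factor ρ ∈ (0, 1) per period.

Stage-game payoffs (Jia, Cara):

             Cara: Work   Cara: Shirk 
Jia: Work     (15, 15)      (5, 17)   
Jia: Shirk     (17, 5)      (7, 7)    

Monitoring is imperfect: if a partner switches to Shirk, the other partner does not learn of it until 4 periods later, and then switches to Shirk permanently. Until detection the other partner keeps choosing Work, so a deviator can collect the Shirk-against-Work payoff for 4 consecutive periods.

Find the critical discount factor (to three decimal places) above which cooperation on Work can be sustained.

The best deviation is to choose Shirk for all 4 undetected periods, earning 17 each, then 7 forever once detected.
Deviation value: 17(1−ρ^4)/(1−ρ) + 7ρ^4/(1−ρ); cooperation value: 15/(1−ρ).
IC: 15 ≥ 17(1−ρ^4) + 7ρ^4 = 17 − 10ρ^4.
So ρ^4 ≥ 2/10 = 1/5, giving ρ ≥ (1/5)^(1/4) ≈ 0.669.

0.669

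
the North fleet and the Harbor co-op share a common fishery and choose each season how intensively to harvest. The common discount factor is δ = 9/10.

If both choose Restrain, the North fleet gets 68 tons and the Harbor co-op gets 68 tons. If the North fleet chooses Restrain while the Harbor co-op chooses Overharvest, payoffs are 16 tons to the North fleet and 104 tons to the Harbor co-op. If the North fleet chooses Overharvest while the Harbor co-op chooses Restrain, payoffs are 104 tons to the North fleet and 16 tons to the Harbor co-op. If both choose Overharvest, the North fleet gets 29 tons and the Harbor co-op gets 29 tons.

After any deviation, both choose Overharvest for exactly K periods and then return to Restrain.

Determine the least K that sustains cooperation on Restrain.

Need Σ_{k=1}^{K} δ^k ≥ (104−68)/(68−29) = 0.9231 at δ = 9/10.
At K = 1 the sum is 0.9000 < 0.9231; at K = 2 it is 1.7100 ≥ 0.9231.
So the minimum punishment length is K = 2.

2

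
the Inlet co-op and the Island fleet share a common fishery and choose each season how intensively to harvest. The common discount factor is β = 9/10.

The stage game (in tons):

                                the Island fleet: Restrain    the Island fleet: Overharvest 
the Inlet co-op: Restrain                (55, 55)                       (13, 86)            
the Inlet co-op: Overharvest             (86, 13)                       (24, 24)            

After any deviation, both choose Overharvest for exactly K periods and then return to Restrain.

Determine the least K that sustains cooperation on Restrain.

IC: β(1−β^K)/(1−β) ≥ (86−55)/(55−24) = 1.
With β = 9/10: need 1 − β^K ≥ 1·(1−9/10)/(9/10), i.e. β^K ≤ 0.8889.
Since (9/10)^1 = 0.9000 and (9/10)^2 = 0.8100, the smallest such K is 2.

2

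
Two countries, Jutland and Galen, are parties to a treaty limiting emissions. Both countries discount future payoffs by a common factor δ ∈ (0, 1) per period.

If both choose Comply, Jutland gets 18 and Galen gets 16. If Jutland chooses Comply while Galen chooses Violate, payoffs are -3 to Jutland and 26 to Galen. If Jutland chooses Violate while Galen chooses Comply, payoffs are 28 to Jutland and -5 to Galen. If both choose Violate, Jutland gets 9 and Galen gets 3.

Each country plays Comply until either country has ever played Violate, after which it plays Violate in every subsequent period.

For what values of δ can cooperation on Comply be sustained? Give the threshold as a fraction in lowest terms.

10/19

Jutland: cooperation gives 18 each period; deviation gives 28 once then 9 forever.
  18/(1−δ) ≥ 28 + 9δ/(1−δ) ⇒ δ ≥ 10/19.
Galen: cooperation gives 16 each period; deviation gives 26 once then 3 forever.
  δ ≥ 10/23.
Both must hold, so the binding constraint is Jutland's: δ ≥ 10/19.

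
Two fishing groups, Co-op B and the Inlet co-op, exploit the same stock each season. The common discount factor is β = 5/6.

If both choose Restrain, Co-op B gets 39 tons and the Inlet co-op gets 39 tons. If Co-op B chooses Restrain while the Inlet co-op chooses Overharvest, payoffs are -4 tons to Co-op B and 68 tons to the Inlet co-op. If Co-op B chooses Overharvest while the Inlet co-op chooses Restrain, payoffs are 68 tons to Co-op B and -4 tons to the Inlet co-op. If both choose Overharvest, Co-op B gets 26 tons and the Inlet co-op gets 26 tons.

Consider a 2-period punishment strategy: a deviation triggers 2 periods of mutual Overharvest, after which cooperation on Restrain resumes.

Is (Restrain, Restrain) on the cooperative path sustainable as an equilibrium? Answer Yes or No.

A one-shot deviation gives 68 now, then 26 for 2 periods, then back to 39.
Gain from deviating: (68−39) today; loss: (39−26) in each of the next 2 periods.
No-deviation condition: (39−26)(β+…+β^2) ≥ 68−39, i.e. β+…+β^2 ≥ 29/13.
At β = 5/6: β+…+β^2 = 1.5278 < 2.2308.
So cooperation is not sustainable.

No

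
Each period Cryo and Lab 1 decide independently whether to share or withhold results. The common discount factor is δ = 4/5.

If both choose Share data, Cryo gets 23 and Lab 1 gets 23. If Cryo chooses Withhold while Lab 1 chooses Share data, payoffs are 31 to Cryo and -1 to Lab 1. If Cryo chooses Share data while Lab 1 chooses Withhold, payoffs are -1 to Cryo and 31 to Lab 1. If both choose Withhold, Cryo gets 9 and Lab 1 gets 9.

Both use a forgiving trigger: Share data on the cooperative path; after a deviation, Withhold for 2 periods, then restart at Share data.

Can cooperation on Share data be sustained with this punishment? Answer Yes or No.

Yes

Comparing payoff streams over the 3 periods until play realigns: cooperate → 23(1+δ+…+δ^2); deviate → 31 + 9(δ+…+δ^2).
Cooperation is sustained iff (23−9)(δ+…+δ^2) ≥ 31−23.
δ+…+δ^2 = 4/5·(1−(4/5)^2)/(1−4/5) = 1.4400, and (31−23)/(23−9) = 0.5714.
1.4400 ≥ 0.5714, so cooperation is sustainable.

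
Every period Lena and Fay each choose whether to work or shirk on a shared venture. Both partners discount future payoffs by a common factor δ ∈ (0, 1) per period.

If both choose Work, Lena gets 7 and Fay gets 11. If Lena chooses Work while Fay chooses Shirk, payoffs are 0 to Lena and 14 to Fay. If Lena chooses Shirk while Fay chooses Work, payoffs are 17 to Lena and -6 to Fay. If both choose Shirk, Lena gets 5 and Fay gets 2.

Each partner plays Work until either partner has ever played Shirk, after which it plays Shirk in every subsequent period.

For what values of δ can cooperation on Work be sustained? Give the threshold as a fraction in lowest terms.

Lena's threshold: (17−7)/(17−5) = 5/6.
Fay's threshold: (14−11)/(14−2) = 1/4.
5/6 > 1/4, so Lena binds and δ* = 5/6.

5/6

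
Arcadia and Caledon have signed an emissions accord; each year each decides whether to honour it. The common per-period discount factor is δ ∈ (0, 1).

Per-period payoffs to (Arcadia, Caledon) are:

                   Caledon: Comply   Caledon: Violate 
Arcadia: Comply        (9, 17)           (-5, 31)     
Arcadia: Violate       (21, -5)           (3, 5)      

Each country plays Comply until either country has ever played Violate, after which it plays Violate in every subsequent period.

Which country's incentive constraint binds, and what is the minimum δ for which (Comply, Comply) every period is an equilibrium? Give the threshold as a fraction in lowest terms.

Arcadia; δ ≥ 2/3

Arcadia's threshold: (21−9)/(21−3) = 2/3.
Caledon's threshold: (31−17)/(31−5) = 7/13.
2/3 > 7/13, so Arcadia binds and δ* = 2/3.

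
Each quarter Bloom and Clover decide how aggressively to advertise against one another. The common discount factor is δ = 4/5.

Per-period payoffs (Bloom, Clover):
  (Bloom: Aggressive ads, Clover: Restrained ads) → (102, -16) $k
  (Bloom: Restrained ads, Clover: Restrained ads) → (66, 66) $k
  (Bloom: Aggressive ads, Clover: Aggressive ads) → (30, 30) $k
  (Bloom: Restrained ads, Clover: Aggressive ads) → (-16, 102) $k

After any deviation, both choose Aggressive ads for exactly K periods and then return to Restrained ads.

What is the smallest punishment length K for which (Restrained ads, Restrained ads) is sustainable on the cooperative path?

2

No profitable deviation requires (66−30)(δ+…+δ^K) ≥ 102−66, i.e. δ+…+δ^K ≥ 1 ≈ 1.0000.
With δ = 4/5, the partial sums are K=1: 0.8000, K=2: 1.4400.
K = 2 is the first length at which the sum reaches 1.0000.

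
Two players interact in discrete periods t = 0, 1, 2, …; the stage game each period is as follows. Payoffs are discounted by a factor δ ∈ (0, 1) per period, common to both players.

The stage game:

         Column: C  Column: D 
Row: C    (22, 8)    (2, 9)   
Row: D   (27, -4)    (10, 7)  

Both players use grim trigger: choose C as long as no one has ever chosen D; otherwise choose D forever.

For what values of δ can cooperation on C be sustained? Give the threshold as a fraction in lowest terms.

Row: cooperation gives 22 each period; deviation gives 27 once then 10 forever.
  22/(1−δ) ≥ 27 + 10δ/(1−δ) ⇒ δ ≥ 5/17.
Column: cooperation gives 8 each period; deviation gives 9 once then 7 forever.
  δ ≥ 1/2.
Both must hold, so the binding constraint is Column's: δ ≥ 1/2.

1/2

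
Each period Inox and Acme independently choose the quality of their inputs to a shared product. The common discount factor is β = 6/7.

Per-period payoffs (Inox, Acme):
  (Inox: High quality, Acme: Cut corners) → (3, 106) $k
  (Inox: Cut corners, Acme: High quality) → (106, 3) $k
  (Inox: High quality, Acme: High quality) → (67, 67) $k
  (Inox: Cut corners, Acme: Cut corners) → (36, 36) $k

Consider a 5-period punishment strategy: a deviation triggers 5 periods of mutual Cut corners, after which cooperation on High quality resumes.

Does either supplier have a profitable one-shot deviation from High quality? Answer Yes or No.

No

A one-shot deviation gives 106 now, then 36 for 5 periods, then back to 67.
Gain from deviating: (106−67) today; loss: (67−36) in each of the next 5 periods.
No-deviation condition: (67−36)(β+…+β^5) ≥ 106−67, i.e. β+…+β^5 ≥ 39/31.
At β = 6/7: β+…+β^5 = 3.2240 ≥ 1.2581.
So cooperation is sustainable.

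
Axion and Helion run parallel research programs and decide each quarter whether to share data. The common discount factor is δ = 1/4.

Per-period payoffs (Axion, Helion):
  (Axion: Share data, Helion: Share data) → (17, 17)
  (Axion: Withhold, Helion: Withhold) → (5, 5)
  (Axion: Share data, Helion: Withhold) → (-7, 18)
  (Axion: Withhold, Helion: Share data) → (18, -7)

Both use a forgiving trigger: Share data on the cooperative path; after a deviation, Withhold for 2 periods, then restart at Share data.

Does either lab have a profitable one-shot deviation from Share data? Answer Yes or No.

No

Comparing payoff streams over the 3 periods until play realigns: cooperate → 17(1+δ+…+δ^2); deviate → 18 + 5(δ+…+δ^2).
Cooperation is sustained iff (17−5)(δ+…+δ^2) ≥ 18−17.
δ+…+δ^2 = 1/4·(1−(1/4)^2)/(1−1/4) = 0.3125, and (18−17)/(17−5) = 0.0833.
0.3125 ≥ 0.0833, so cooperation is sustainable.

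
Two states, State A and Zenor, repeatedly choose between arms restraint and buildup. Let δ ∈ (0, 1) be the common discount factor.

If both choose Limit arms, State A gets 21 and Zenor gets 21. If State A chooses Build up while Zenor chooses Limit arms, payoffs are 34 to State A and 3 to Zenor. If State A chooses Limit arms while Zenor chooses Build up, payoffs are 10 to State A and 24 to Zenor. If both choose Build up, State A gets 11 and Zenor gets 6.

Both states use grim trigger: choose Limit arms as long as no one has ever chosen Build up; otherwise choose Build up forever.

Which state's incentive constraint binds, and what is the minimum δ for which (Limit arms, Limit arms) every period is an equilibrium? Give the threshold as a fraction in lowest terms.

State A; δ ≥ 13/23

State A's threshold: (34−21)/(34−11) = 13/23.
Zenor's threshold: (24−21)/(24−6) = 1/6.
13/23 > 1/6, so State A binds and δ* = 13/23.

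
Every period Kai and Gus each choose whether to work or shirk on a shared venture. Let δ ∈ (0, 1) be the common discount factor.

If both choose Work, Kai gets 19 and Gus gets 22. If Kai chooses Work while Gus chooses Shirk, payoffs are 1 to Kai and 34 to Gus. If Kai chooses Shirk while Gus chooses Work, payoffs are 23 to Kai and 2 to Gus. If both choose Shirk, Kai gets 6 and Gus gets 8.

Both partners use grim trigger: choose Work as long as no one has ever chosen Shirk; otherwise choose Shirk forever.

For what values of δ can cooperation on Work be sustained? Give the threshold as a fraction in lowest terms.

For Kai: deviation gain 23−19 = 4, per-period punishment loss 19−6 = 13. IC gives δ ≥ 4/17.
For Gus: gain 12, loss 14 per period, so δ ≥ 12/26 = 6/13.
The tighter constraint is Gus's, so cooperation needs δ ≥ 6/13.

6/13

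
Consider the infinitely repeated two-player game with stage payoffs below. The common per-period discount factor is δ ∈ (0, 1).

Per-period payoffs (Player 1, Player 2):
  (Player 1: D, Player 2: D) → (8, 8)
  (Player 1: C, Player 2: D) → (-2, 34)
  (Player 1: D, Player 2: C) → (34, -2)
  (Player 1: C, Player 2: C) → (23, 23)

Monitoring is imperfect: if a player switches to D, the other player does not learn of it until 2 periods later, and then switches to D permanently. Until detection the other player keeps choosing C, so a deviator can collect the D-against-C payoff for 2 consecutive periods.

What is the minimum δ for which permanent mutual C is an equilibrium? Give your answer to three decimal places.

0.650

Deviating for the 2 undetected periods gains 34−23 = 11 per period over cooperation, then loses 23−8 = 15 per period forever once punishment starts.
Gain: 11(1 + δ + … + δ^1); loss: 15·δ^2/(1−δ).
No profitable deviation ⇔ 11(1−δ^2) ≤ 15·δ^2, i.e. δ^2 ≥ 11/(11+15) = 11/26.
Hence δ ≥ (11/26)^(1/2) ≈ 0.650.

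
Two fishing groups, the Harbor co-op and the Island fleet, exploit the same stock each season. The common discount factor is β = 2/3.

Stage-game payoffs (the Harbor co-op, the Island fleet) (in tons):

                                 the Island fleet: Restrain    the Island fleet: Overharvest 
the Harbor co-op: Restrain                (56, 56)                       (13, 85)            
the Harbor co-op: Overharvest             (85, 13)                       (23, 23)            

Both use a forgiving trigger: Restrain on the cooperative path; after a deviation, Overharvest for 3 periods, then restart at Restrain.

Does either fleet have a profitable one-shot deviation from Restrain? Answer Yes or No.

No

A one-shot deviation gives 85 now, then 23 for 3 periods, then back to 56.
Gain from deviating: (85−56) today; loss: (56−23) in each of the next 3 periods.
No-deviation condition: (56−23)(β+…+β^3) ≥ 85−56, i.e. β+…+β^3 ≥ 29/33.
At β = 2/3: β+…+β^3 = 1.4074 ≥ 0.8788.
So cooperation is sustainable.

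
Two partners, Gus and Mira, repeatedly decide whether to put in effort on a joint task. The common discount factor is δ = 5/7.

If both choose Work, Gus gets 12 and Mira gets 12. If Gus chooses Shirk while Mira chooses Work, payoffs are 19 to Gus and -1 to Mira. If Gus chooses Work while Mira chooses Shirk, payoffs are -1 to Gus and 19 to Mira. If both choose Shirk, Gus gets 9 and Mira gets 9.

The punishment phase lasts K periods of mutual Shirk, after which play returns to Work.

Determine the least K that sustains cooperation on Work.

9

IC: δ(1−δ^K)/(1−δ) ≥ (19−12)/(12−9) = 7/3.
With δ = 5/7: need 1 − δ^K ≥ 7/3·(1−5/7)/(5/7), i.e. δ^K ≤ 0.0667.
Since (5/7)^8 = 0.0678 and (5/7)^9 = 0.0484, the smallest such K is 9.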